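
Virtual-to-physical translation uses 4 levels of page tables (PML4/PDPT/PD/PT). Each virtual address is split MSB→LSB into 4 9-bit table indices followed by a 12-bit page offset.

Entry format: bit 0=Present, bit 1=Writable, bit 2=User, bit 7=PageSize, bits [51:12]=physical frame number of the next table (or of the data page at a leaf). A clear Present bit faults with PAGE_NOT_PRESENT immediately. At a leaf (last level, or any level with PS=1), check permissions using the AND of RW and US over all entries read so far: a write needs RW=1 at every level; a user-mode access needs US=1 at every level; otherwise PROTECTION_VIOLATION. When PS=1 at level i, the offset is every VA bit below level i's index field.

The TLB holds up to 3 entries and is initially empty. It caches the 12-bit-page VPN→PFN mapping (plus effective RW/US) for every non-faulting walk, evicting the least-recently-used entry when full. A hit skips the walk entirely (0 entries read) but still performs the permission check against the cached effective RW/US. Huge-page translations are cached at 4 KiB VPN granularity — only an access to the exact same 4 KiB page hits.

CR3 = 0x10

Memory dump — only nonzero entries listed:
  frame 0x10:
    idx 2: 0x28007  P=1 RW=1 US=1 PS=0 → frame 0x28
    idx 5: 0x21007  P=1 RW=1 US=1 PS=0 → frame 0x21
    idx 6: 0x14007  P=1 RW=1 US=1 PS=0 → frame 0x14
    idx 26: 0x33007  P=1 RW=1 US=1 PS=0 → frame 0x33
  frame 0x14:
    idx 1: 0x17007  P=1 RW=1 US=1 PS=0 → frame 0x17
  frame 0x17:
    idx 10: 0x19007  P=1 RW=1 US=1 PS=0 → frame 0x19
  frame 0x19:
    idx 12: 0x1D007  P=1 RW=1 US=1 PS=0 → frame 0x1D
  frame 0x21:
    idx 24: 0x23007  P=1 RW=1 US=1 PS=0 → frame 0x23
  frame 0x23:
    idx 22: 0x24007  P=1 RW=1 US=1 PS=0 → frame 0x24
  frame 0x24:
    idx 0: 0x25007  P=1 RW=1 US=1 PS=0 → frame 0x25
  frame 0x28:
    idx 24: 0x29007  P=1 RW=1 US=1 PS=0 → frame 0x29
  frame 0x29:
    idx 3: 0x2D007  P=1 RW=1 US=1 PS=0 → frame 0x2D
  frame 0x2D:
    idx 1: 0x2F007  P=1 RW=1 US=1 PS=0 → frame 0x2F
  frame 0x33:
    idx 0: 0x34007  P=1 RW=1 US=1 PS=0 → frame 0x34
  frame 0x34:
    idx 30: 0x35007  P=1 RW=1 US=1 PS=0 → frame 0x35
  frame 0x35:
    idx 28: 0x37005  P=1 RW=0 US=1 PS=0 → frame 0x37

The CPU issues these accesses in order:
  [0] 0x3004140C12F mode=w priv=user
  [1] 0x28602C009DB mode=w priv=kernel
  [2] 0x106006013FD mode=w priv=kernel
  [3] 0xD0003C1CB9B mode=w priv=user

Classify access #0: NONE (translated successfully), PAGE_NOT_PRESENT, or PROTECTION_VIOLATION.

Per-access translation:
#0 VA=0x3004140C12F (w,user):
  lvl0: tbl 0x10, slot 6 ⇒ 0x14007 (P1/RW1/US1/PS0)
  lvl1: tbl 0x14, slot 1 ⇒ 0x17007 (P1/RW1/US1/PS0)
  lvl2: tbl 0x17, slot 10 ⇒ 0x19007 (P1/RW1/US1/PS0)
  lvl3: tbl 0x19, slot 12 ⇒ 0x1D007 (P1/RW1/US1/PS0)
  ⇒ phys 0x1D12F  [4 reads]
#1 VA=0x28602C009DB (w,kernel):
  lvl0: tbl 0x10, slot 5 ⇒ 0x21007 (P1/RW1/US1/PS0)
  lvl1: tbl 0x21, slot 24 ⇒ 0x23007 (P1/RW1/US1/PS0)
  lvl2: tbl 0x23, slot 22 ⇒ 0x24007 (P1/RW1/US1/PS0)
  lvl3: tbl 0x24, slot 0 ⇒ 0x25007 (P1/RW1/US1/PS0)
  ⇒ phys 0x259DB  [4 reads]
#2 VA=0x106006013FD (w,kernel):
  lvl0: tbl 0x10, slot 2 ⇒ 0x28007 (P1/RW1/US1/PS0)
  lvl1: tbl 0x28, slot 24 ⇒ 0x29007 (P1/RW1/US1/PS0)
  lvl2: tbl 0x29, slot 3 ⇒ 0x2D007 (P1/RW1/US1/PS0)
  lvl3: tbl 0x2D, slot 1 ⇒ 0x2F007 (P1/RW1/US1/PS0)
  ⇒ phys 0x2F3FD  [4 reads]
#3 VA=0xD0003C1CB9B (w,user):
  lvl0: tbl 0x10, slot 26 ⇒ 0x33007 (P1/RW1/US1/PS0)
  lvl1: tbl 0x33, slot 0 ⇒ 0x34007 (P1/RW1/US1/PS0)
  lvl2: tbl 0x34, slot 30 ⇒ 0x35007 (P1/RW1/US1/PS0)
  lvl3: tbl 0x35, slot 28 ⇒ 0x37005 (P1/RW0/US1/PS0)
  ✗ PROTECTION_VIOLATION  [4 reads]

Access #0 fault: NONE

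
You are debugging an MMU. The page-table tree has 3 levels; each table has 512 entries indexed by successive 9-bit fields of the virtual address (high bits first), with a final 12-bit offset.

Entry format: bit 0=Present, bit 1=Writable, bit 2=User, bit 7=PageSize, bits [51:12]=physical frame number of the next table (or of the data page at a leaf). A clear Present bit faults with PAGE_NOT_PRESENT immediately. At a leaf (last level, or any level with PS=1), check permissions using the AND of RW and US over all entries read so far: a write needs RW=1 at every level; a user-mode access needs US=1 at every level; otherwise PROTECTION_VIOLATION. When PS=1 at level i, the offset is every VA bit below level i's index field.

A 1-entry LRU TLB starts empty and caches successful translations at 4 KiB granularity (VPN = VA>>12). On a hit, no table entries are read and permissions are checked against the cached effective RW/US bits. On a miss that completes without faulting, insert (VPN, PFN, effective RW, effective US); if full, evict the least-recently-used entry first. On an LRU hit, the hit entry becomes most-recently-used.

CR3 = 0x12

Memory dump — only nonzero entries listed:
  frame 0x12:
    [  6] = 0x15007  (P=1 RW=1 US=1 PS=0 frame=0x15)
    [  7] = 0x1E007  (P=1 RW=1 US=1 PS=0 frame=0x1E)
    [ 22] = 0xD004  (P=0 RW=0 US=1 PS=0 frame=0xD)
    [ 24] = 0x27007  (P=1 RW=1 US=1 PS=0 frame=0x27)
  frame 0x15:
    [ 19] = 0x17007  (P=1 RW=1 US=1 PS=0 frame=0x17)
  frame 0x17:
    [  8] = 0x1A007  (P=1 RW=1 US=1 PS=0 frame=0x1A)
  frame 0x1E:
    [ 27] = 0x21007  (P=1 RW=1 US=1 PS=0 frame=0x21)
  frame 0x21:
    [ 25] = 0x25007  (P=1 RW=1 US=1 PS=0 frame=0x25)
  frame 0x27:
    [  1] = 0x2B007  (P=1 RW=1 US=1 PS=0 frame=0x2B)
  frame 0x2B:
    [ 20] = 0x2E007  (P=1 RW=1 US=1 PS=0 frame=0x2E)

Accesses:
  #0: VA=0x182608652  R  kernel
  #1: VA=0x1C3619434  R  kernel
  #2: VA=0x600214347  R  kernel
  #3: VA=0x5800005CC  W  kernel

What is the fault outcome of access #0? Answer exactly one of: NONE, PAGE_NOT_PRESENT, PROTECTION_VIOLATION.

Walk each access:
#0 VA=0x182608652 (r,kernel):
  L0 @0x12[6] → 0x15007  P=1,RW=1,US=1,PS=0
  L1 @0x15[19] → 0x17007  P=1,RW=1,US=1,PS=0
  L2 @0x17[8] → 0x1A007  P=1,RW=1,US=1,PS=0
  ⇒ phys 0x1A652  [3 reads]
#1 VA=0x1C3619434 (r,kernel):
  L0 @0x12[7] → 0x1E007  P=1,RW=1,US=1,PS=0
  L1 @0x1E[27] → 0x21007  P=1,RW=1,US=1,PS=0
  L2 @0x21[25] → 0x25007  P=1,RW=1,US=1,PS=0
  ⇒ phys 0x25434  [3 reads]
#2 VA=0x600214347 (r,kernel):
  L0 @0x12[24] → 0x27007  P=1,RW=1,US=1,PS=0
  L1 @0x27[1] → 0x2B007  P=1,RW=1,US=1,PS=0
  L2 @0x2B[20] → 0x2E007  P=1,RW=1,US=1,PS=0
  ⇒ phys 0x2E347  [3 reads]
#3 VA=0x5800005CC (w,kernel):
  L0 @0x12[22] → 0xD004  P=0,RW=0,US=1,PS=0
  ⇒ fault: PAGE_NOT_PRESENT  — 1 lookups

Access #0 fault: NONE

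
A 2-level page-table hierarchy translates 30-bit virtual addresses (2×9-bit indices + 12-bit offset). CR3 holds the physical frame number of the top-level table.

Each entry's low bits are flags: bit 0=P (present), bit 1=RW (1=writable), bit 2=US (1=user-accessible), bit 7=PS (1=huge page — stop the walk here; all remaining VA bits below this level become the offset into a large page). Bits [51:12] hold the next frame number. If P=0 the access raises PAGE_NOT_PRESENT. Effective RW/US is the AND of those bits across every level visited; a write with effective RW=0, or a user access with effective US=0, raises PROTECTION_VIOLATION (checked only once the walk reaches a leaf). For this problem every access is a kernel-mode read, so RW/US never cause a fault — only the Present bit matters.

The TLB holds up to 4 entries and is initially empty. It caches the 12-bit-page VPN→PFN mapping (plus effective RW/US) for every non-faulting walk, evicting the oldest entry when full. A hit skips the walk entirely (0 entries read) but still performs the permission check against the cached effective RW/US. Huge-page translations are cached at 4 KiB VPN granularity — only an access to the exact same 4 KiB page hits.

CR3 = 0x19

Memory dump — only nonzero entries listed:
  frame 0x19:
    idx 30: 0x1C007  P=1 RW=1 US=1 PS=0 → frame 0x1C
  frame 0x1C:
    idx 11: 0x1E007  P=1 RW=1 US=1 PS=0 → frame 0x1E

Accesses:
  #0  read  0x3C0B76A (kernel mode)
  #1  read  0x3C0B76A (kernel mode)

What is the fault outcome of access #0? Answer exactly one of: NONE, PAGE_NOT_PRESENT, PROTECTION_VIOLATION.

Walk each access:
#0 VA=0x3C0B76A (r,kernel):
  [0] read 0x19 idx=30: raw=0x1C007 flags P=1 W=1 U=1 S=0
  [1] read 0x1C idx=11: raw=0x1E007 flags P=1 W=1 U=1 S=0
  ✓ 0x1E76A  — 2 lookups
#1 VA=0x3C0B76A (r,kernel):
  TLB hit vpn=0x3C0B → PA=0x1E76A

Access #0 fault: NONE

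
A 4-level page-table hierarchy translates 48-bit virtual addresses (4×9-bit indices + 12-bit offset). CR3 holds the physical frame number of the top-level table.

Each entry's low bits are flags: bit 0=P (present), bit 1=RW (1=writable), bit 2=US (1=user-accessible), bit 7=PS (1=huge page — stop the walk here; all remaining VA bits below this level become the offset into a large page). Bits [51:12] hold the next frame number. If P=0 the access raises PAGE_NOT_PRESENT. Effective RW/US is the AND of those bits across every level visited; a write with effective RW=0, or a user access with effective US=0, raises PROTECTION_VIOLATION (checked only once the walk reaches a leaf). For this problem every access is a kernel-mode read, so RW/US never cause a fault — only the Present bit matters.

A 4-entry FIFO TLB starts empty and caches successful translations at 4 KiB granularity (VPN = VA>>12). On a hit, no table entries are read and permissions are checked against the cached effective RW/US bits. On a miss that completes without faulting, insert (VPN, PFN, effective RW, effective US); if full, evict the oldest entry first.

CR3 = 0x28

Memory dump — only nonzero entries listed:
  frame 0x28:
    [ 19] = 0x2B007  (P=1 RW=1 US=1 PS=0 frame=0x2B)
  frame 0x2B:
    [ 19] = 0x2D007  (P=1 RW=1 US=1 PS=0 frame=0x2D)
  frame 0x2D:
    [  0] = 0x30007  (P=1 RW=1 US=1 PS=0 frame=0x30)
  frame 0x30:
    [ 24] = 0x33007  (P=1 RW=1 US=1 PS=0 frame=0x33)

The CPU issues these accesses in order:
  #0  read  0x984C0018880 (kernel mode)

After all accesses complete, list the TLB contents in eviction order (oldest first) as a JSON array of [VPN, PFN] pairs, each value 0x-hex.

Trace:
#0 VA=0x984C0018880 (r,kernel):
  lvl0: tbl 0x28, slot 19 ⇒ 0x2B007 (P1/RW1/US1/PS0)
  lvl1: tbl 0x2B, slot 19 ⇒ 0x2D007 (P1/RW1/US1/PS0)
  lvl2: tbl 0x2D, slot 0 ⇒ 0x30007 (P1/RW1/US1/PS0)
  lvl3: tbl 0x30, slot 24 ⇒ 0x33007 (P1/RW1/US1/PS0)
  ✓ 0x33880  — 4 lookups

TLB: [["0x984C0018", "0x33"]]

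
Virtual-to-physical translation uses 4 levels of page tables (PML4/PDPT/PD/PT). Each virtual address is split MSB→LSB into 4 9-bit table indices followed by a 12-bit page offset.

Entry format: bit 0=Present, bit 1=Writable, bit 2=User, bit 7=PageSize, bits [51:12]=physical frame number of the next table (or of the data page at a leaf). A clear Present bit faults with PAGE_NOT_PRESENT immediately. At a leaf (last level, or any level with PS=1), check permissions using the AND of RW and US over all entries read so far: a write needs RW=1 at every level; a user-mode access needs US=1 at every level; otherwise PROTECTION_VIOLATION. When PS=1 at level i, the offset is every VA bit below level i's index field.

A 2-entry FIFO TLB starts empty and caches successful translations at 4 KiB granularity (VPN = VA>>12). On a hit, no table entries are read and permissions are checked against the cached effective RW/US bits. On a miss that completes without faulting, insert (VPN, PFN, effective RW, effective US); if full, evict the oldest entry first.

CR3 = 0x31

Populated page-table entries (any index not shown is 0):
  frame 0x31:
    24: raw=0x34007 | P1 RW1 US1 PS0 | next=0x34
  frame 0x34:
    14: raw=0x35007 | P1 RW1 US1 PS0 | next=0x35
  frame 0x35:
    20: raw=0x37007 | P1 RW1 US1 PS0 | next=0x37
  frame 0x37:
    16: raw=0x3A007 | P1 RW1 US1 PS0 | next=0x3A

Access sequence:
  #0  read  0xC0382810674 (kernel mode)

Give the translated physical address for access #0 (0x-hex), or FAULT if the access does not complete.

Per-access translation:
#0 VA=0xC0382810674 (r,kernel):
  L0: frame=0x31 idx=24 entry=0x34007 [P=1 RW=1 US=1 PS=0]
  L1: frame=0x34 idx=14 entry=0x35007 [P=1 RW=1 US=1 PS=0]
  L2: frame=0x35 idx=20 entry=0x37007 [P=1 RW=1 US=1 PS=0]
  L3: frame=0x37 idx=16 entry=0x3A007 [P=1 RW=1 US=1 PS=0]
  ✓ 0x3A674  — 4 lookups

Access #0 PA: 0x3A674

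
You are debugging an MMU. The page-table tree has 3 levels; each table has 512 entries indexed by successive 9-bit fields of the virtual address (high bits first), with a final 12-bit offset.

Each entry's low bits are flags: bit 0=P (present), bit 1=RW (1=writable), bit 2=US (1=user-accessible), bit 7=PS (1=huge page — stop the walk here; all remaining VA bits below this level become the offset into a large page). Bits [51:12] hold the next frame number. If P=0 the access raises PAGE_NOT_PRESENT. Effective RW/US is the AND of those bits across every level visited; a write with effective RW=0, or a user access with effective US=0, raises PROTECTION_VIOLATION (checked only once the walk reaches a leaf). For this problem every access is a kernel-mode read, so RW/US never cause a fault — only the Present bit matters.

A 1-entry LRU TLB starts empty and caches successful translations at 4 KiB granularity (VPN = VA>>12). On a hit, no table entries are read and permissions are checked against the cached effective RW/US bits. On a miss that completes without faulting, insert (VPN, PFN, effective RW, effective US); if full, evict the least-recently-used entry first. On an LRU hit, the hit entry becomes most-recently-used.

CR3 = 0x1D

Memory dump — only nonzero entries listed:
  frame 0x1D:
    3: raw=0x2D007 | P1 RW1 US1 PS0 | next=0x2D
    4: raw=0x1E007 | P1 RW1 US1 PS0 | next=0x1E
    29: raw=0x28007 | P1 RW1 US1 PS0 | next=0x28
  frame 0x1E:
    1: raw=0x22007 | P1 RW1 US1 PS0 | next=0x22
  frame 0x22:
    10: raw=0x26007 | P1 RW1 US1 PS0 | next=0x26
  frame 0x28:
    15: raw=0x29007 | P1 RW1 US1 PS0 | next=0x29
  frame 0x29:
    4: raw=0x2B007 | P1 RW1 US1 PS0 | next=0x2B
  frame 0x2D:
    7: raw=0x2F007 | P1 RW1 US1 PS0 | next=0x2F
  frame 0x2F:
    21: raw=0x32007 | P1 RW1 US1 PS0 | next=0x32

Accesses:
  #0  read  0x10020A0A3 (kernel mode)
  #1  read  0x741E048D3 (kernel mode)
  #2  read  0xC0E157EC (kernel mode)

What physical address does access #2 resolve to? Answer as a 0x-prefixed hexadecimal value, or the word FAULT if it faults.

Trace:
#0 VA=0x10020A0A3 (r,kernel):
  L0: frame=0x1D idx=4 entry=0x1E007 [P=1 RW=1 US=1 PS=0]
  L1: frame=0x1E idx=1 entry=0x22007 [P=1 RW=1 US=1 PS=0]
  L2: frame=0x22 idx=10 entry=0x26007 [P=1 RW=1 US=1 PS=0]
  ✓ 0x260A3  — 3 lookups
#1 VA=0x741E048D3 (r,kernel):
  L0: frame=0x1D idx=29 entry=0x28007 [P=1 RW=1 US=1 PS=0]
  L1: frame=0x28 idx=15 entry=0x29007 [P=1 RW=1 US=1 PS=0]
  L2: frame=0x29 idx=4 entry=0x2B007 [P=1 RW=1 US=1 PS=0]
  ✓ 0x2B8D3  — 3 lookups
#2 VA=0xC0E157EC (r,kernel):
  L0: frame=0x1D idx=3 entry=0x2D007 [P=1 RW=1 US=1 PS=0]
  L1: frame=0x2D idx=7 entry=0x2F007 [P=1 RW=1 US=1 PS=0]
  L2: frame=0x2F idx=21 entry=0x32007 [P=1 RW=1 US=1 PS=0]
  ✓ 0x327EC  — 3 lookups

Access #2 PA: 0x327EC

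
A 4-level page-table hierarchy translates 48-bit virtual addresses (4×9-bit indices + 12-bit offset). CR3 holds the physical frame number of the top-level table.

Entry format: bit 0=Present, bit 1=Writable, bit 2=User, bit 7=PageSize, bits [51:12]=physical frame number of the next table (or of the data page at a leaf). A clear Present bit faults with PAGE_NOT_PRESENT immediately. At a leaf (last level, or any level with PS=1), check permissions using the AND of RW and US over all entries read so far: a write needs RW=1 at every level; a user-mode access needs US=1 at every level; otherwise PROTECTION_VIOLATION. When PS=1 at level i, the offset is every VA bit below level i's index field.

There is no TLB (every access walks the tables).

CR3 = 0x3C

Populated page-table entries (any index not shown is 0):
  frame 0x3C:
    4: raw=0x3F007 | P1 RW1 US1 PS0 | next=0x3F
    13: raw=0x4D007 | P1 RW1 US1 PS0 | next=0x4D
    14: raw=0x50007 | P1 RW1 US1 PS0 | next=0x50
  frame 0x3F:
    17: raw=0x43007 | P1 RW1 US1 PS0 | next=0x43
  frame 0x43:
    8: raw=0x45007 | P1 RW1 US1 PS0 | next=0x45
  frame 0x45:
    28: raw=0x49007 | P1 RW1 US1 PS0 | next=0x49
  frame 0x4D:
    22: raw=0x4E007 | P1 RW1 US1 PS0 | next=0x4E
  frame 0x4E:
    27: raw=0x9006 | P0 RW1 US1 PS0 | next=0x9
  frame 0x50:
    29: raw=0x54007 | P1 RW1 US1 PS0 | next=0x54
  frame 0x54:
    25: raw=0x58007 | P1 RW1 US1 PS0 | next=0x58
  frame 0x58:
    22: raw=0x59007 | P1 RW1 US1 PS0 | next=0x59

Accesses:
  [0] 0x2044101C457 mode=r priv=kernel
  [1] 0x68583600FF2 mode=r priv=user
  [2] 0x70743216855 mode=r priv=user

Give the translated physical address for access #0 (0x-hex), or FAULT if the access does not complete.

Walk each access:
#0 VA=0x2044101C457 (r,kernel):
  [0] read 0x3C idx=4: raw=0x3F007 flags P=1 W=1 U=1 S=0
  [1] read 0x3F idx=17: raw=0x43007 flags P=1 W=1 U=1 S=0
  [2] read 0x43 idx=8: raw=0x45007 flags P=1 W=1 U=1 S=0
  [3] read 0x45 idx=28: raw=0x49007 flags P=1 W=1 U=1 S=0
  ⇒ phys 0x49457  [4 reads]
#1 VA=0x68583600FF2 (r,user):
  [0] read 0x3C idx=13: raw=0x4D007 flags P=1 W=1 U=1 S=0
  [1] read 0x4D idx=22: raw=0x4E007 flags P=1 W=1 U=1 S=0
  [2] read 0x4E idx=27: raw=0x9006 flags P=0 W=1 U=1 S=0
  → PAGE_NOT_PRESENT  (3 entries read)
#2 VA=0x70743216855 (r,user):
  [0] read 0x3C idx=14: raw=0x50007 flags P=1 W=1 U=1 S=0
  [1] read 0x50 idx=29: raw=0x54007 flags P=1 W=1 U=1 S=0
  [2] read 0x54 idx=25: raw=0x58007 flags P=1 W=1 U=1 S=0
  [3] read 0x58 idx=22: raw=0x59007 flags P=1 W=1 U=1 S=0
  ⇒ phys 0x59855  [4 reads]

Access #0 PA: 0x49457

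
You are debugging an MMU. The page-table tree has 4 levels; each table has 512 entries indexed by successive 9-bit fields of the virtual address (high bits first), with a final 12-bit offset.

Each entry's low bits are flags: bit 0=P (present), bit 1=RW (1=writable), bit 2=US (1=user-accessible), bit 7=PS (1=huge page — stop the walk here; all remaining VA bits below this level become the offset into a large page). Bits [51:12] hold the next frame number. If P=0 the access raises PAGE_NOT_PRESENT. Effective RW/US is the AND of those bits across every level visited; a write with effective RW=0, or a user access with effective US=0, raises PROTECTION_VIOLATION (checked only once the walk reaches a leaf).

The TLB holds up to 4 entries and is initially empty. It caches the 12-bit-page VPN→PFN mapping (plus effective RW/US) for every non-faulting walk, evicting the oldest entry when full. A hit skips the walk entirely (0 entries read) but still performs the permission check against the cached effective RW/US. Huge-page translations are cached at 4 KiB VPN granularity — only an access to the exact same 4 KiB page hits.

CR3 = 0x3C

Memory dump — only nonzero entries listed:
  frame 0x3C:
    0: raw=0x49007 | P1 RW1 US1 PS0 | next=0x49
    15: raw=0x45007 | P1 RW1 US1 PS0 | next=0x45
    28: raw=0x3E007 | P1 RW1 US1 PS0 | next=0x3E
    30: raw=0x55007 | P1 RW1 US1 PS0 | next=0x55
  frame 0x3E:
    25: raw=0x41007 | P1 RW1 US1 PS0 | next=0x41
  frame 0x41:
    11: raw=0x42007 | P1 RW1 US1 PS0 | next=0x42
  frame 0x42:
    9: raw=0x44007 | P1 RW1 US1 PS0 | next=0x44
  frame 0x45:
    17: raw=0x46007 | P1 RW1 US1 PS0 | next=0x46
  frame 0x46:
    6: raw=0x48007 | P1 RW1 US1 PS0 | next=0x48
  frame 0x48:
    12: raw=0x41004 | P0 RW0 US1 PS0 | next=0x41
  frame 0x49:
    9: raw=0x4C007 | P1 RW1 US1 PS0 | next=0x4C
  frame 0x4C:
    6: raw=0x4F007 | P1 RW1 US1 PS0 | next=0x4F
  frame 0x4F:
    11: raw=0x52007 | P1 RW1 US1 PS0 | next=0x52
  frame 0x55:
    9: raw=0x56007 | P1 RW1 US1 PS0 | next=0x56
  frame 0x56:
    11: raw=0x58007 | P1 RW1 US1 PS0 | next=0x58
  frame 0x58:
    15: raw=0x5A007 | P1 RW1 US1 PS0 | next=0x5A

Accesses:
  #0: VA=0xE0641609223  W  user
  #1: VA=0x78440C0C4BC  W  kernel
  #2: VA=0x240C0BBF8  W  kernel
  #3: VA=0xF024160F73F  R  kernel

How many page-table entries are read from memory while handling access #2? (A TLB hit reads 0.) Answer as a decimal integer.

Trace:
#0 VA=0xE0641609223 (w,user):
  lvl0: tbl 0x3C, slot 28 ⇒ 0x3E007 (P1/RW1/US1/PS0)
  lvl1: tbl 0x3E, slot 25 ⇒ 0x41007 (P1/RW1/US1/PS0)
  lvl2: tbl 0x41, slot 11 ⇒ 0x42007 (P1/RW1/US1/PS0)
  lvl3: tbl 0x42, slot 9 ⇒ 0x44007 (P1/RW1/US1/PS0)
  → PA=0x44223  (4 entries read)
#1 VA=0x78440C0C4BC (w,kernel):
  lvl0: tbl 0x3C, slot 15 ⇒ 0x45007 (P1/RW1/US1/PS0)
  lvl1: tbl 0x45, slot 17 ⇒ 0x46007 (P1/RW1/US1/PS0)
  lvl2: tbl 0x46, slot 6 ⇒ 0x48007 (P1/RW1/US1/PS0)
  lvl3: tbl 0x48, slot 12 ⇒ 0x41004 (P0/RW0/US1/PS0)
  ⇒ fault: PAGE_NOT_PRESENT  — 4 lookups
#2 VA=0x240C0BBF8 (w,kernel):
  lvl0: tbl 0x3C, slot 0 ⇒ 0x49007 (P1/RW1/US1/PS0)
  lvl1: tbl 0x49, slot 9 ⇒ 0x4C007 (P1/RW1/US1/PS0)
  lvl2: tbl 0x4C, slot 6 ⇒ 0x4F007 (P1/RW1/US1/PS0)
  lvl3: tbl 0x4F, slot 11 ⇒ 0x52007 (P1/RW1/US1/PS0)
  → PA=0x52BF8  (4 entries read)
#3 VA=0xF024160F73F (r,kernel):
  lvl0: tbl 0x3C, slot 30 ⇒ 0x55007 (P1/RW1/US1/PS0)
  lvl1: tbl 0x55, slot 9 ⇒ 0x56007 (P1/RW1/US1/PS0)
  lvl2: tbl 0x56, slot 11 ⇒ 0x58007 (P1/RW1/US1/PS0)
  lvl3: tbl 0x58, slot 15 ⇒ 0x5A007 (P1/RW1/US1/PS0)
  → PA=0x5A73F  (4 entries read)

Entries read for #2: 4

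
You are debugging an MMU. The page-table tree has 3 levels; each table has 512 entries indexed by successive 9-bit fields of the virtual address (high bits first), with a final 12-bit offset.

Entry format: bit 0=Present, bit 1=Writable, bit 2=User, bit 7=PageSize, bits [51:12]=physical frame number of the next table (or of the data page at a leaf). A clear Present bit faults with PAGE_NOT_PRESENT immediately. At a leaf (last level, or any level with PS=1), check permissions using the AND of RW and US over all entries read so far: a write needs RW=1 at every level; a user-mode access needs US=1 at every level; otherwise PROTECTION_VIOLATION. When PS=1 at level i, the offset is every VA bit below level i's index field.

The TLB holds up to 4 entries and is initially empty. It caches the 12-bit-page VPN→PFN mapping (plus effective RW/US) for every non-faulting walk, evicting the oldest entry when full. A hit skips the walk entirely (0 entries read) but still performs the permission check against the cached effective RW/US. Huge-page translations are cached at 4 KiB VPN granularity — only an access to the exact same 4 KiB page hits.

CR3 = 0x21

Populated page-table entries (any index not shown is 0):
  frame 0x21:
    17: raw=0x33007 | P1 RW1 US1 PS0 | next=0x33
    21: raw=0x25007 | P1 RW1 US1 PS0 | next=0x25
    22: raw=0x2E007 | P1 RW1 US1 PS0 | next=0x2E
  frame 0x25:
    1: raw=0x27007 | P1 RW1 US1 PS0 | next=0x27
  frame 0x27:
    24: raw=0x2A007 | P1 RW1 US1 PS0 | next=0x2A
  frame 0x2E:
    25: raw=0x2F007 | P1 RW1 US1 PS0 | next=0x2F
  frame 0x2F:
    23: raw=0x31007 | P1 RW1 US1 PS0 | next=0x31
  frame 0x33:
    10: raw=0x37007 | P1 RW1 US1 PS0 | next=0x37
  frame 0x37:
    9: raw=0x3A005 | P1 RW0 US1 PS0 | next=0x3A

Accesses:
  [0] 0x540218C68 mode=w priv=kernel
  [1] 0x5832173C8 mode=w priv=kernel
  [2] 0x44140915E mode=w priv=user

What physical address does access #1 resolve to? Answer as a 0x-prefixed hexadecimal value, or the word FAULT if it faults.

Per-access translation:
#0 VA=0x540218C68 (w,kernel):
  [0] read 0x21 idx=21: raw=0x25007 flags P=1 W=1 U=1 S=0
  [1] read 0x25 idx=1: raw=0x27007 flags P=1 W=1 U=1 S=0
  [2] read 0x27 idx=24: raw=0x2A007 flags P=1 W=1 U=1 S=0
  ✓ 0x2AC68  — 3 lookups
#1 VA=0x5832173C8 (w,kernel):
  [0] read 0x21 idx=22: raw=0x2E007 flags P=1 W=1 U=1 S=0
  [1] read 0x2E idx=25: raw=0x2F007 flags P=1 W=1 U=1 S=0
  [2] read 0x2F idx=23: raw=0x31007 flags P=1 W=1 U=1 S=0
  ✓ 0x313C8  — 3 lookups
#2 VA=0x44140915E (w,user):
  [0] read 0x21 idx=17: raw=0x33007 flags P=1 W=1 U=1 S=0
  [1] read 0x33 idx=10: raw=0x37007 flags P=1 W=1 U=1 S=0
  [2] read 0x37 idx=9: raw=0x3A005 flags P=1 W=0 U=1 S=0
  ✗ PROTECTION_VIOLATION  [3 reads]

Access #1 PA: 0x313C8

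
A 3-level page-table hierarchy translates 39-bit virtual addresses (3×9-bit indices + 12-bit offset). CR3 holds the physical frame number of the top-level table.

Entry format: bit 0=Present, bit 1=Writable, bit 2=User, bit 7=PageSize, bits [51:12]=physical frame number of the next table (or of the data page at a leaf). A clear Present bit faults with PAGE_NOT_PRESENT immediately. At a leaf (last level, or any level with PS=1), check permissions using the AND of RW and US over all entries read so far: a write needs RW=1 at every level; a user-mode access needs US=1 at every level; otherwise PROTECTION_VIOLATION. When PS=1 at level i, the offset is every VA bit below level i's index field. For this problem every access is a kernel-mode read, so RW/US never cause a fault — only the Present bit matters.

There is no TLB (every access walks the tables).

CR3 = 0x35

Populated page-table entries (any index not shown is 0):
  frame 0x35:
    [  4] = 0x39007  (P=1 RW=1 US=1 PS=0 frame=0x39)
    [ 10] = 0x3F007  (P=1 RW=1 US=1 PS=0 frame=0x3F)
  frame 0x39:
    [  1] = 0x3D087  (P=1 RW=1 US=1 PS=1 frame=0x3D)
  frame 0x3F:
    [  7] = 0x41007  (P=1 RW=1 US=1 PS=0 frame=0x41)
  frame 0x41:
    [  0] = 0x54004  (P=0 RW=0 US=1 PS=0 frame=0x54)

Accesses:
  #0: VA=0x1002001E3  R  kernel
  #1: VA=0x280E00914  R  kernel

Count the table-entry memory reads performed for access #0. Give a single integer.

Walk each access:
#0 VA=0x1002001E3 (r,kernel):
  [0] read 0x35 idx=4: raw=0x39007 flags P=1 W=1 U=1 S=0
  [1] read 0x39 idx=1: raw=0x3D087 flags P=1 W=1 U=1 S=1
  ✓ 0x3D1E3 (huge @L1)  — 2 lookups
#1 VA=0x280E00914 (r,kernel):
  [0] read 0x35 idx=10: raw=0x3F007 flags P=1 W=1 U=1 S=0
  [1] read 0x3F idx=7: raw=0x41007 flags P=1 W=1 U=1 S=0
  [2] read 0x41 idx=0: raw=0x54004 flags P=0 W=0 U=1 S=0
  ⇒ fault: PAGE_NOT_PRESENT  — 3 lookups

Entries read for #0: 2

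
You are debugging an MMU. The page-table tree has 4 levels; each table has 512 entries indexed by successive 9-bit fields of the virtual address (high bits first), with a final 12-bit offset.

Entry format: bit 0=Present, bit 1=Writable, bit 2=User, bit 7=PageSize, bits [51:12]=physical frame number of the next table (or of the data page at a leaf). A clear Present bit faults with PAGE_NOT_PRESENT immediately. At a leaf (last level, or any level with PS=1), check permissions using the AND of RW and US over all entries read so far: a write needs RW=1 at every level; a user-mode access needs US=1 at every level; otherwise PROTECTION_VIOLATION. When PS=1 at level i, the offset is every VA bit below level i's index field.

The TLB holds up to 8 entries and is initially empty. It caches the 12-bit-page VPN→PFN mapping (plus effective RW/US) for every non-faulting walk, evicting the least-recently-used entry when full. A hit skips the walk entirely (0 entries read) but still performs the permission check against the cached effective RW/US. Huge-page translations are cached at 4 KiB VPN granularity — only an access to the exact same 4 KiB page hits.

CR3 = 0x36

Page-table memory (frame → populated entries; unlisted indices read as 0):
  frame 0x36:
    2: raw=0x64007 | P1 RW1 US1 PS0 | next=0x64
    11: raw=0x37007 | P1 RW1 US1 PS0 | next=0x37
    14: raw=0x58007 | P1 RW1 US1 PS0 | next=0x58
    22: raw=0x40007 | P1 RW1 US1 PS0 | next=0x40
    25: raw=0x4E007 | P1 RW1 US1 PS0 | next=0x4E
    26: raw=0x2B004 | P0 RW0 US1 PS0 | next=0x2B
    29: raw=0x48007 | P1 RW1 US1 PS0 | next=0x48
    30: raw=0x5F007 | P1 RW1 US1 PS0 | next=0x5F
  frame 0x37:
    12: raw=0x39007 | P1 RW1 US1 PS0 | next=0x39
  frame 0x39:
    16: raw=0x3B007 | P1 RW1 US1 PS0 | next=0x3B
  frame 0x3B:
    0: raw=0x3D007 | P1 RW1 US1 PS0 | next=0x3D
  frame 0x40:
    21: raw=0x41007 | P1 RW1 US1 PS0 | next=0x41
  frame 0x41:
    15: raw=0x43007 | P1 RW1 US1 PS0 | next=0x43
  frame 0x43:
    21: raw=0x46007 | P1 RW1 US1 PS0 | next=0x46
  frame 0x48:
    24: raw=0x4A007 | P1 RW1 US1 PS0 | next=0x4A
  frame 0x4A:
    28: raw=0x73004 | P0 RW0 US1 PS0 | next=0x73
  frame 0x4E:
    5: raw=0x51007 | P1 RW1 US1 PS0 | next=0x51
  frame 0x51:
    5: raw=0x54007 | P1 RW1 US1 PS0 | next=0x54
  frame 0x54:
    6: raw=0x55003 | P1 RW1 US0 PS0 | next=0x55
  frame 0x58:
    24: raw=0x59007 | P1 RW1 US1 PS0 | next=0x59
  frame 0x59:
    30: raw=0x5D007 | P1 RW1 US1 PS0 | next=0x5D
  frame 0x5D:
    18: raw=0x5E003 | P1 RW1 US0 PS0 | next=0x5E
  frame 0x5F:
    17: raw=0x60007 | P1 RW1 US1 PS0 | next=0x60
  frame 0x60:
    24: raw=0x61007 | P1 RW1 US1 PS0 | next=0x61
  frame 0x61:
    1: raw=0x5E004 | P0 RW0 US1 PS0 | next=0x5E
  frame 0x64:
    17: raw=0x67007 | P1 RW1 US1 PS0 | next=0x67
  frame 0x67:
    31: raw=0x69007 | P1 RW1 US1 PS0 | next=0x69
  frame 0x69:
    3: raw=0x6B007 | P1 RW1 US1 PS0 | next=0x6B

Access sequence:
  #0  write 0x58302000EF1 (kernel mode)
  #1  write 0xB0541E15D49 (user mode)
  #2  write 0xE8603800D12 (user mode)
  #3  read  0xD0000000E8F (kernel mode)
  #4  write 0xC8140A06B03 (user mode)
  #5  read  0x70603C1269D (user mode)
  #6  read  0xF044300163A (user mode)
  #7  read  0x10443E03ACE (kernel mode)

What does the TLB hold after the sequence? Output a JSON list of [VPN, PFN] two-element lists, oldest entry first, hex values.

Trace:
#0 VA=0x58302000EF1 (w,kernel):
  [0] read 0x36 idx=11: raw=0x37007 flags P=1 W=1 U=1 S=0
  [1] read 0x37 idx=12: raw=0x39007 flags P=1 W=1 U=1 S=0
  [2] read 0x39 idx=16: raw=0x3B007 flags P=1 W=1 U=1 S=0
  [3] read 0x3B idx=0: raw=0x3D007 flags P=1 W=1 U=1 S=0
  → PA=0x3DEF1  (4 entries read)
#1 VA=0xB0541E15D49 (w,user):
  [0] read 0x36 idx=22: raw=0x40007 flags P=1 W=1 U=1 S=0
  [1] read 0x40 idx=21: raw=0x41007 flags P=1 W=1 U=1 S=0
  [2] read 0x41 idx=15: raw=0x43007 flags P=1 W=1 U=1 S=0
  [3] read 0x43 idx=21: raw=0x46007 flags P=1 W=1 U=1 S=0
  → PA=0x46D49  (4 entries read)
#2 VA=0xE8603800D12 (w,user):
  [0] read 0x36 idx=29: raw=0x48007 flags P=1 W=1 U=1 S=0
  [1] read 0x48 idx=24: raw=0x4A007 flags P=1 W=1 U=1 S=0
  [2] read 0x4A idx=28: raw=0x73004 flags P=0 W=0 U=1 S=0
  → PAGE_NOT_PRESENT  (3 entries read)
#3 VA=0xD0000000E8F (r,kernel):
  [0] read 0x36 idx=26: raw=0x2B004 flags P=0 W=0 U=1 S=0
  → PAGE_NOT_PRESENT  (1 entries read)
#4 VA=0xC8140A06B03 (w,user):
  [0] read 0x36 idx=25: raw=0x4E007 flags P=1 W=1 U=1 S=0
  [1] read 0x4E idx=5: raw=0x51007 flags P=1 W=1 U=1 S=0
  [2] read 0x51 idx=5: raw=0x54007 flags P=1 W=1 U=1 S=0
  [3] read 0x54 idx=6: raw=0x55003 flags P=1 W=1 U=0 S=0
  → PROTECTION_VIOLATION  (4 entries read)
#5 VA=0x70603C1269D (r,user):
  [0] read 0x36 idx=14: raw=0x58007 flags P=1 W=1 U=1 S=0
  [1] read 0x58 idx=24: raw=0x59007 flags P=1 W=1 U=1 S=0
  [2] read 0x59 idx=30: raw=0x5D007 flags P=1 W=1 U=1 S=0
  [3] read 0x5D idx=18: raw=0x5E003 flags P=1 W=1 U=0 S=0
  → PROTECTION_VIOLATION  (4 entries read)
#6 VA=0xF044300163A (r,user):
  [0] read 0x36 idx=30: raw=0x5F007 flags P=1 W=1 U=1 S=0
  [1] read 0x5F idx=17: raw=0x60007 flags P=1 W=1 U=1 S=0
  [2] read 0x60 idx=24: raw=0x61007 flags P=1 W=1 U=1 S=0
  [3] read 0x61 idx=1: raw=0x5E004 flags P=0 W=0 U=1 S=0
  → PAGE_NOT_PRESENT  (4 entries read)
#7 VA=0x10443E03ACE (r,kernel):
  [0] read 0x36 idx=2: raw=0x64007 flags P=1 W=1 U=1 S=0
  [1] read 0x64 idx=17: raw=0x67007 flags P=1 W=1 U=1 S=0
  [2] read 0x67 idx=31: raw=0x69007 flags P=1 W=1 U=1 S=0
  [3] read 0x69 idx=3: raw=0x6B007 flags P=1 W=1 U=1 S=0
  → PA=0x6BACE  (4 entries read)

TLB: [["0x58302000", "0x3D"], ["0xB0541E15", "0x46"], ["0x10443E03", "0x6B"]]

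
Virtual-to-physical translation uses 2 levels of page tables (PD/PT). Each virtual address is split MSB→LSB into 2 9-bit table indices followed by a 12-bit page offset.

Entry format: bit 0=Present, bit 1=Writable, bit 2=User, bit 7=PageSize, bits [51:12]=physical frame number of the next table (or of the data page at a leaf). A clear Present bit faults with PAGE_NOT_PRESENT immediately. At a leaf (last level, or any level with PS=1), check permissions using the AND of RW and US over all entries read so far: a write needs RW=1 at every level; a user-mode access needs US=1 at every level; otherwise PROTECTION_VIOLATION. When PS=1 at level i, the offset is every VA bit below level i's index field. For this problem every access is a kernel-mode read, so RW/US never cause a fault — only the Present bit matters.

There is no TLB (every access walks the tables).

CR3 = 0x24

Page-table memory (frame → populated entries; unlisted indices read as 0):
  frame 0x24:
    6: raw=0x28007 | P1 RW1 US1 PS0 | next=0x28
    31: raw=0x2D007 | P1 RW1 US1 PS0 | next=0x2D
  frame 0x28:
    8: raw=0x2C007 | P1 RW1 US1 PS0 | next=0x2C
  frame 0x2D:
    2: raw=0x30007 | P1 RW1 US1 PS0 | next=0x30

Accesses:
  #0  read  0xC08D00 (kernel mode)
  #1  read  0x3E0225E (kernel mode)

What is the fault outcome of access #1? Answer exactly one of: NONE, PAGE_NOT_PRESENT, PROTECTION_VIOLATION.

Trace:
#0 VA=0xC08D00 (r,kernel):
  lvl0: tbl 0x24, slot 6 ⇒ 0x28007 (P1/RW1/US1/PS0)
  lvl1: tbl 0x28, slot 8 ⇒ 0x2C007 (P1/RW1/US1/PS0)
  ✓ 0x2CD00  — 2 lookups
#1 VA=0x3E0225E (r,kernel):
  lvl0: tbl 0x24, slot 31 ⇒ 0x2D007 (P1/RW1/US1/PS0)
  lvl1: tbl 0x2D, slot 2 ⇒ 0x30007 (P1/RW1/US1/PS0)
  ✓ 0x3025E  — 2 lookups

Access #1 fault: NONE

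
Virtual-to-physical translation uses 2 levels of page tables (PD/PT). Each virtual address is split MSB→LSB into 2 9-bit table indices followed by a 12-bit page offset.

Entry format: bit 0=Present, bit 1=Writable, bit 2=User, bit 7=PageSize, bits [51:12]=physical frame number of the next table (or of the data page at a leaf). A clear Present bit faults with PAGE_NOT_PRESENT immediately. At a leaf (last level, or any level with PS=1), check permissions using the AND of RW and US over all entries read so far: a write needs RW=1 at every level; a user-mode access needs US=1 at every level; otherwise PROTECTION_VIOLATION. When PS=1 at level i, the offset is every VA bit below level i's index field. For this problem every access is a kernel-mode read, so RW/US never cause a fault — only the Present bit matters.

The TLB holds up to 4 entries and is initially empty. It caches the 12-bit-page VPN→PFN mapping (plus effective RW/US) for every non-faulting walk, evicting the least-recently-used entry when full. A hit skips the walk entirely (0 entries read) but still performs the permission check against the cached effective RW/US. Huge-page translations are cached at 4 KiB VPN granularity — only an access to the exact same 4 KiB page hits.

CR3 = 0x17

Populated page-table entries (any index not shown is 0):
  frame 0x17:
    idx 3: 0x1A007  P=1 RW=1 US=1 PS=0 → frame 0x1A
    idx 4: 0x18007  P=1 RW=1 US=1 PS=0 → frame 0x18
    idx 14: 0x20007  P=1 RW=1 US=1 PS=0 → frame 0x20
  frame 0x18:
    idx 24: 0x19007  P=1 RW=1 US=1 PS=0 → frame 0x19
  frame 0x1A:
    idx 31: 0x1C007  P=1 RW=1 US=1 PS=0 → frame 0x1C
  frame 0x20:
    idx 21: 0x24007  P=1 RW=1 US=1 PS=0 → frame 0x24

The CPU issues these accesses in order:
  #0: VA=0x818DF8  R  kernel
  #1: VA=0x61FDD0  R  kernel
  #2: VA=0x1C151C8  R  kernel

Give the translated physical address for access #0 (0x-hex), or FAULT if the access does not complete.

Trace:
#0 VA=0x818DF8 (r,kernel):
  L0 @0x17[4] → 0x18007  P=1,RW=1,US=1,PS=0
  L1 @0x18[24] → 0x19007  P=1,RW=1,US=1,PS=0
  ⇒ phys 0x19DF8  [2 reads]
#1 VA=0x61FDD0 (r,kernel):
  L0 @0x17[3] → 0x1A007  P=1,RW=1,US=1,PS=0
  L1 @0x1A[31] → 0x1C007  P=1,RW=1,US=1,PS=0
  ⇒ phys 0x1CDD0  [2 reads]
#2 VA=0x1C151C8 (r,kernel):
  L0 @0x17[14] → 0x20007  P=1,RW=1,US=1,PS=0
  L1 @0x20[21] → 0x24007  P=1,RW=1,US=1,PS=0
  ⇒ phys 0x241C8  [2 reads]

Access #0 PA: 0x19DF8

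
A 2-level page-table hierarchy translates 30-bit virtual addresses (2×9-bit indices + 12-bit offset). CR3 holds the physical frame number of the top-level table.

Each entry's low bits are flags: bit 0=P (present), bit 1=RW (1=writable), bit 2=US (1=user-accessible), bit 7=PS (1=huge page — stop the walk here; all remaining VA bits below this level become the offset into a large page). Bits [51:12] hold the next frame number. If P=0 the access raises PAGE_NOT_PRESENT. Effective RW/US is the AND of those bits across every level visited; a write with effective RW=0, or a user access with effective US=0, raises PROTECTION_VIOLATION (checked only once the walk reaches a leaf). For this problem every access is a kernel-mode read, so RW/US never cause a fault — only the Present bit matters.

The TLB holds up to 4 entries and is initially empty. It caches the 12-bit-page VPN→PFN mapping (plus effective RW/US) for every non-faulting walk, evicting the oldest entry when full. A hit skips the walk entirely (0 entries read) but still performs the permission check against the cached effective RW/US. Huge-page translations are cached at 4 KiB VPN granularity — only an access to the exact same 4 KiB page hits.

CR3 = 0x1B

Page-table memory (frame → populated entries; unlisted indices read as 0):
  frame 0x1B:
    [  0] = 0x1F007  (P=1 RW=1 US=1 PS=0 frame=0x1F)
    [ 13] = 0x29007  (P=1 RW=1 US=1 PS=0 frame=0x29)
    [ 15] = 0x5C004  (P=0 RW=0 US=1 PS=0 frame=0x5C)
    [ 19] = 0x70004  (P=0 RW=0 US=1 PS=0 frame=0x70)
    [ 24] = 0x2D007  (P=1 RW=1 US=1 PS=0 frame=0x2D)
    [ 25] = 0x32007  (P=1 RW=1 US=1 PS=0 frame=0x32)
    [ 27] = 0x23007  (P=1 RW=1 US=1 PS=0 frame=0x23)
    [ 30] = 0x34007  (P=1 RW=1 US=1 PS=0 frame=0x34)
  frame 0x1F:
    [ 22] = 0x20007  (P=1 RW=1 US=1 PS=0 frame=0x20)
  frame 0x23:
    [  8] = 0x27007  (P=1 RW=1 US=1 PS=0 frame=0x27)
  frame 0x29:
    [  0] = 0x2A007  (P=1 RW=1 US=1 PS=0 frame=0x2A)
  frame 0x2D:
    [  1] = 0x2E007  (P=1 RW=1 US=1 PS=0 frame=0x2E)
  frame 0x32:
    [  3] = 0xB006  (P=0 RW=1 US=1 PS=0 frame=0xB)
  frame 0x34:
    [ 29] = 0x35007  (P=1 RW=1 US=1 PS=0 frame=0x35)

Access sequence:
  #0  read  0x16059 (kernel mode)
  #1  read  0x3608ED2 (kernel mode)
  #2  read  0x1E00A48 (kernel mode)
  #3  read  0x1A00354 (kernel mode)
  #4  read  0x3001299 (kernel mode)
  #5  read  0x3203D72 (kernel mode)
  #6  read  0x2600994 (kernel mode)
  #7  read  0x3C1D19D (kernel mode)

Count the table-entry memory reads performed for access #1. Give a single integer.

Trace:
#0 VA=0x16059 (r,kernel):
  L0: frame=0x1B idx=0 entry=0x1F007 [P=1 RW=1 US=1 PS=0]
  L1: frame=0x1F idx=22 entry=0x20007 [P=1 RW=1 US=1 PS=0]
  → PA=0x20059  (2 entries read)
#1 VA=0x3608ED2 (r,kernel):
  L0: frame=0x1B idx=27 entry=0x23007 [P=1 RW=1 US=1 PS=0]
  L1: frame=0x23 idx=8 entry=0x27007 [P=1 RW=1 US=1 PS=0]
  → PA=0x27ED2  (2 entries read)
#2 VA=0x1E00A48 (r,kernel):
  L0: frame=0x1B idx=15 entry=0x5C004 [P=0 RW=0 US=1 PS=0]
  ⇒ fault: PAGE_NOT_PRESENT  — 1 lookups
#3 VA=0x1A00354 (r,kernel):
  L0: frame=0x1B idx=13 entry=0x29007 [P=1 RW=1 US=1 PS=0]
  L1: frame=0x29 idx=0 entry=0x2A007 [P=1 RW=1 US=1 PS=0]
  → PA=0x2A354  (2 entries read)
#4 VA=0x3001299 (r,kernel):
  L0: frame=0x1B idx=24 entry=0x2D007 [P=1 RW=1 US=1 PS=0]
  L1: frame=0x2D idx=1 entry=0x2E007 [P=1 RW=1 US=1 PS=0]
  → PA=0x2E299  (2 entries read)
#5 VA=0x3203D72 (r,kernel):
  L0: frame=0x1B idx=25 entry=0x32007 [P=1 RW=1 US=1 PS=0]
  L1: frame=0x32 idx=3 entry=0xB006 [P=0 RW=1 US=1 PS=0]
  ⇒ fault: PAGE_NOT_PRESENT  — 2 lookups
#6 VA=0x2600994 (r,kernel):
  L0: frame=0x1B idx=19 entry=0x70004 [P=0 RW=0 US=1 PS=0]
  ⇒ fault: PAGE_NOT_PRESENT  — 1 lookups
#7 VA=0x3C1D19D (r,kernel):
  L0: frame=0x1B idx=30 entry=0x34007 [P=1 RW=1 US=1 PS=0]
  L1: frame=0x34 idx=29 entry=0x35007 [P=1 RW=1 US=1 PS=0]
  → PA=0x3519D  (2 entries read)

Entries read for #1: 2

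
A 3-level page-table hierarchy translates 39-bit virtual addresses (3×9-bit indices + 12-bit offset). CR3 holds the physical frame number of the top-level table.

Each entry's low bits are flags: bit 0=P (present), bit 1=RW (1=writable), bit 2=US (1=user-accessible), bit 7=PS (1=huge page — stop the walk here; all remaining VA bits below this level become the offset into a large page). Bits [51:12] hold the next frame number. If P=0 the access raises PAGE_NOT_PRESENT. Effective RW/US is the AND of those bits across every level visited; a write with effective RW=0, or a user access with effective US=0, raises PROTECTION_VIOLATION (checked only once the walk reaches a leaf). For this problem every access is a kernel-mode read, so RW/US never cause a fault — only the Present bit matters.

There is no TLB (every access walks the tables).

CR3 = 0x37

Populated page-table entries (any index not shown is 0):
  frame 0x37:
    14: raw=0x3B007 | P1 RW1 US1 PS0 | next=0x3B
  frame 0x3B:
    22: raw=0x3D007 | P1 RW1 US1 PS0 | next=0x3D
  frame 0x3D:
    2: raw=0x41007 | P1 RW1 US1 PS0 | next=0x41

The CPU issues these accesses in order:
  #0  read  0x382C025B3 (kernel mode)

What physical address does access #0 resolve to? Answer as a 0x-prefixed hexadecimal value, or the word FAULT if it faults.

Trace:
#0 VA=0x382C025B3 (r,kernel):
  [0] read 0x37 idx=14: raw=0x3B007 flags P=1 W=1 U=1 S=0
  [1] read 0x3B idx=22: raw=0x3D007 flags P=1 W=1 U=1 S=0
  [2] read 0x3D idx=2: raw=0x41007 flags P=1 W=1 U=1 S=0
  ⇒ phys 0x415B3  [3 reads]

Access #0 PA: 0x415B3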